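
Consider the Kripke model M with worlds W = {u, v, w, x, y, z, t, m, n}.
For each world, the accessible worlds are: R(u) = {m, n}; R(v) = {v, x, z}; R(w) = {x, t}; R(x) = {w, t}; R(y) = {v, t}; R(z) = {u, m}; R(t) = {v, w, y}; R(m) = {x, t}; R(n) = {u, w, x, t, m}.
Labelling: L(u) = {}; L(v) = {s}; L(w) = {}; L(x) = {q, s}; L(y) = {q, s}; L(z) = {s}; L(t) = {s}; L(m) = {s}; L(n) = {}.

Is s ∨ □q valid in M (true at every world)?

No

Let φ = s ∨ □q. Evaluate φ at each world:
  u (successors {m, n}): φ is false.
  v (successors {v, x, z}): φ is true.
  w (successors {x, t}): φ is false.
  x (successors {w, t}): φ is true.
  y (successors {v, t}): φ is true.
  z (successors {u, m}): φ is true.
  t (successors {v, w, y}): φ is true.
  m (successors {x, t}): φ is true.
  n (successors {u, w, x, t, m}): φ is false.
Detail at u (counterexample):
  At u: s is false, □q is false, so s ∨ □q is false.
    At u: □q requires q at every successor {m, n}.
      q fails at m, so □q is false at u.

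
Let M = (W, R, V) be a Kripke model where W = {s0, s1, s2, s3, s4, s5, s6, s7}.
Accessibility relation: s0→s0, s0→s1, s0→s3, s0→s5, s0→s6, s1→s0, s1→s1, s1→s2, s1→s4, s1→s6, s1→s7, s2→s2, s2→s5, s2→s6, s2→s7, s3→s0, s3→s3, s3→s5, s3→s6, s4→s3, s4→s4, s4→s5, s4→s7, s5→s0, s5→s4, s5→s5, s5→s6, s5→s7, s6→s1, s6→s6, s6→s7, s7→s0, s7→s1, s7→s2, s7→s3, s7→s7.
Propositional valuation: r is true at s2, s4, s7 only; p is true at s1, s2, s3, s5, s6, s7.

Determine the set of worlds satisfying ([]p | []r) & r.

s2

Recall that []ψ holds at a world iff ψ holds at every accessible world, and <>ψ holds iff ψ holds at some accessible world.
Let φ = ([]p | []r) & r. Evaluate φ at each world:
  s0 (successors {s0, s1, s3, s5, s6}): φ is false.
  s1 (successors {s0, s1, s2, s4, s6, s7}): φ is false.
  s2 (successors {s2, s5, s6, s7}): φ is true.
  s3 (successors {s0, s3, s5, s6}): φ is false.
  s4 (successors {s3, s4, s5, s7}): φ is false.
  s5 (successors {s0, s4, s5, s6, s7}): φ is false.
  s6 (successors {s1, s6, s7}): φ is false.
  s7 (successors {s0, s1, s2, s3, s7}): φ is false.
For instance, at s6:
  At s6: []p | []r is true, r is false, so ([]p | []r) & r is false.
    At s6: []p is true, []r is false, so []p | []r is true.
      At s6: []p requires p at every successor {s1, s6, s7}.
        At s1: p is true.
        At s6: p is true.
        At s7: p is true.
      So []p is true at s6.
      At s6: []r requires r at every successor {s1, s6, s7}.
        r fails at s1, so []r is false at s6.
Satisfying worlds: {s2}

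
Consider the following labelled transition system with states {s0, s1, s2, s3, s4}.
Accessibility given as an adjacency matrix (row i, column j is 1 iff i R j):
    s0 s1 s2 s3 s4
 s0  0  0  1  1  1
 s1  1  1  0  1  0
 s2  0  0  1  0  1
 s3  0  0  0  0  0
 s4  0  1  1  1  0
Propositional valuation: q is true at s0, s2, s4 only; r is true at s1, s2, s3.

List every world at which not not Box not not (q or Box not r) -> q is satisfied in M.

s0, s1, s2, s4

Let φ = not not Box not not (q or Box not r) -> q. Evaluate φ at each world:
  s0 (successors {s2, s3, s4}): φ is true.
  s1 (successors {s0, s1, s3}): φ is true.
  s2 (successors {s2, s4}): φ is true.
  s3 (successors ∅): φ is false.
  s4 (successors {s1, s2, s3}): φ is true.
For instance, at s1:
  At s1: not not Box not not (q or Box not r) is false, q is false, so not not Box not not (q or Box not r) -> q is true.
    At s1: not Box not not (q or Box not r) is true, so not not Box not not (q or Box not r) is false.
      At s1: Box not not (q or Box not r) is false, so not Box not not (q or Box not r) is true.
Satisfying worlds: {s0, s1, s2, s4}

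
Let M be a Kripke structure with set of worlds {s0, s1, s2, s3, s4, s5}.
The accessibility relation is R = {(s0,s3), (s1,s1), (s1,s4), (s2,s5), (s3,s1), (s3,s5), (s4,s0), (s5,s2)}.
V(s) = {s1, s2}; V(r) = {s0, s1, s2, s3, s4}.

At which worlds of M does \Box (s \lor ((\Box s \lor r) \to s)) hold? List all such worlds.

s5

Let φ = \Box (s \lor ((\Box s \lor r) \to s)). Evaluate φ at each world:
  s0 (successors {s3}): φ is false.
  s1 (successors {s1, s4}): φ is false.
  s2 (successors {s5}): φ is false.
  s3 (successors {s1, s5}): φ is false.
  s4 (successors {s0}): φ is false.
  s5 (successors {s2}): φ is true.
For instance, at s0:
  At s0: \Box (s \lor ((\Box s \lor r) \to s)) requires s \lor ((\Box s \lor r) \to s) at every successor {s3}.
    s \lor ((\Box s \lor r) \to s) fails at s3, so \Box (s \lor ((\Box s \lor r) \to s)) is false at s0.
      At s3: s is false, (\Box s \lor r) \to s is false, so s \lor ((\Box s \lor r) \to s) is false.
Satisfying worlds: {s5}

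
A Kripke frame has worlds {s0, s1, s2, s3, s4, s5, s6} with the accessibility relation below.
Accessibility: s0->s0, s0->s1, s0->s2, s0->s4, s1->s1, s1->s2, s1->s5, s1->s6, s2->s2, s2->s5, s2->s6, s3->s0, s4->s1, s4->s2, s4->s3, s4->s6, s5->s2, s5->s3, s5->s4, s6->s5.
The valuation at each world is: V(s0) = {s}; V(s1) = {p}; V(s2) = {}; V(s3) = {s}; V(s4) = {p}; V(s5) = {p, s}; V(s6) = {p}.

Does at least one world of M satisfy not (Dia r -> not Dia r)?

Let φ = not (Dia r -> not Dia r). Evaluate φ at each world:
  s0 (successors {s0, s1, s2, s4}): φ is false.
  s1 (successors {s1, s2, s5, s6}): φ is false.
  s2 (successors {s2, s5, s6}): φ is false.
  s3 (successors {s0}): φ is false.
  s4 (successors {s1, s2, s3, s6}): φ is false.
  s5 (successors {s2, s3, s4}): φ is false.
  s6 (successors {s5}): φ is false.
For instance, at s6:
  At s6: Dia r -> not Dia r is true, so not (Dia r -> not Dia r) is false.
    At s6: Dia r is false, not Dia r is true, so Dia r -> not Dia r is true.
      At s6: Dia r requires r at some successor in {s5}.
        At s5: r is false.
      So Dia r is false at s6.
      At s6: Dia r is false, so not Dia r is true.

No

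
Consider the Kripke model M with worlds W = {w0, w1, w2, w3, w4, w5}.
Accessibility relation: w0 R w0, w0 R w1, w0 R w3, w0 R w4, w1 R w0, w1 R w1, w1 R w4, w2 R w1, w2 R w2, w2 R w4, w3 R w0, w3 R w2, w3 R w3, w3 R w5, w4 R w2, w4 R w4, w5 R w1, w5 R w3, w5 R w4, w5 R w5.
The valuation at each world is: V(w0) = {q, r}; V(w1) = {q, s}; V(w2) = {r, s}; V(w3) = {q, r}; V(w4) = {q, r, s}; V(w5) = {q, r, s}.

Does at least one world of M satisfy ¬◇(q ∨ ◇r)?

No

Let φ = ¬◇(q ∨ ◇r). Evaluate φ at each world:
  w0 (successors {w0, w1, w3, w4}): φ is false.
  w1 (successors {w0, w1, w4}): φ is false.
  w2 (successors {w1, w2, w4}): φ is false.
  w3 (successors {w0, w2, w3, w5}): φ is false.
  w4 (successors {w2, w4}): φ is false.
  w5 (successors {w1, w3, w4, w5}): φ is false.
For instance, at w1:
  At w1: ◇(q ∨ ◇r) is true, so ¬◇(q ∨ ◇r) is false.
    At w1: ◇(q ∨ ◇r) requires q ∨ ◇r at some successor in {w0, w1, w4}.
      q ∨ ◇r holds at w0, so ◇(q ∨ ◇r) is true at w1.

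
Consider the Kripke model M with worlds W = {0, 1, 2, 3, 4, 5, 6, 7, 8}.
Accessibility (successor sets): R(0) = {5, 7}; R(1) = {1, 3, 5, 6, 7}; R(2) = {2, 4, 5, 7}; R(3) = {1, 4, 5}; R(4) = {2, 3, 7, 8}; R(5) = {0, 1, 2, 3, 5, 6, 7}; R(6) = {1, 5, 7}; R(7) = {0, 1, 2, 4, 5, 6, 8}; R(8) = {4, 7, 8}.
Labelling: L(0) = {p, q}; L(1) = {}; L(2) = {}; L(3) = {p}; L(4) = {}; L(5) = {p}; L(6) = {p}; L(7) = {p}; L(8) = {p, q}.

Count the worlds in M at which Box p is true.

Let φ = Box p. Evaluate φ at each world:
  0 (successors {5, 7}): φ is true.
  1 (successors {1, 3, 5, 6, 7}): φ is false.
  2 (successors {2, 4, 5, 7}): φ is false.
  3 (successors {1, 4, 5}): φ is false.
  4 (successors {2, 3, 7, 8}): φ is false.
  5 (successors {0, 1, 2, 3, 5, 6, 7}): φ is false.
  6 (successors {1, 5, 7}): φ is false.
  7 (successors {0, 1, 2, 4, 5, 6, 8}): φ is false.
  8 (successors {4, 7, 8}): φ is false.
For instance, at 6:
  At 6: Box p requires p at every successor {1, 5, 7}.
    p fails at 1, so Box p is false at 6.
Satisfying worlds: {0}

1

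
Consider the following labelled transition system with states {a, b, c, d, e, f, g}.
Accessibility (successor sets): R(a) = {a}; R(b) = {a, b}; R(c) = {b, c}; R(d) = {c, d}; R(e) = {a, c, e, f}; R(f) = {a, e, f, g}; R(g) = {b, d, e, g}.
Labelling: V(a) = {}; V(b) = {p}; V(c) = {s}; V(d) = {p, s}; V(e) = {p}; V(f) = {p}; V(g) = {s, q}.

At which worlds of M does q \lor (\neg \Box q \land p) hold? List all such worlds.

Recall that \Box ψ holds at a world iff ψ holds at every accessible world, and \Diamond ψ holds iff ψ holds at some accessible world.
Let φ = q \lor (\neg \Box q \land p). Evaluate φ at each world:
  a (successors {a}): φ is false.
  b (successors {a, b}): φ is true.
  c (successors {b, c}): φ is false.
  d (successors {c, d}): φ is true.
  e (successors {a, c, e, f}): φ is true.
  f (successors {a, e, f, g}): φ is true.
  g (successors {b, d, e, g}): φ is true.
For instance, at g:
  At g: q is true, \neg \Box q \land p is false, so q \lor (\neg \Box q \land p) is true.
    At g: \neg \Box q is true, p is false, so \neg \Box q \land p is false.
      At g: \Box q is false, so \neg \Box q is true.
Satisfying worlds: {b, d, e, f, g}

b, d, e, f, g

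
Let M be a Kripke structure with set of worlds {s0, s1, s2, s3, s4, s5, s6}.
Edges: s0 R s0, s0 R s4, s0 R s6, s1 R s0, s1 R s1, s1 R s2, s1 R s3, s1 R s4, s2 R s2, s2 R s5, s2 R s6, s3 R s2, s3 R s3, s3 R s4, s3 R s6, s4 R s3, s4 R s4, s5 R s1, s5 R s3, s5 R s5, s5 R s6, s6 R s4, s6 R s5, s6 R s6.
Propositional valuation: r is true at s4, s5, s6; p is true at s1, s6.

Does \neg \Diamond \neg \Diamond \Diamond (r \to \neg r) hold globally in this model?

Yes

Recall that \Diamond ψ holds at a world iff ψ holds at some accessible world.
Let φ = \neg \Diamond \neg \Diamond \Diamond (r \to \neg r). Evaluate φ at each world:
  s0 (successors {s0, s4, s6}): φ is true.
  s1 (successors {s0, s1, s2, s3, s4}): φ is true.
  s2 (successors {s2, s5, s6}): φ is true.
  s3 (successors {s2, s3, s4, s6}): φ is true.
  s4 (successors {s3, s4}): φ is true.
  s5 (successors {s1, s3, s5, s6}): φ is true.
  s6 (successors {s4, s5, s6}): φ is true.
For instance, at s1:
  At s1: \Diamond \neg \Diamond \Diamond (r \to \neg r) is false, so \neg \Diamond \neg \Diamond \Diamond (r \to \neg r) is true.
    At s1: \Diamond \neg \Diamond \Diamond (r \to \neg r) requires \neg \Diamond \Diamond (r \to \neg r) at some successor in {s0, s1, s2, s3, s4}.
      At s0: \neg \Diamond \Diamond (r \to \neg r) is false.
      At s1: \neg \Diamond \Diamond (r \to \neg r) is false.
      At s2: \neg \Diamond \Diamond (r \to \neg r) is false.
      At s3: \neg \Diamond \Diamond (r \to \neg r) is false.
      At s4: \neg \Diamond \Diamond (r \to \neg r) is false.
    So \Diamond \neg \Diamond \Diamond (r \to \neg r) is false at s1.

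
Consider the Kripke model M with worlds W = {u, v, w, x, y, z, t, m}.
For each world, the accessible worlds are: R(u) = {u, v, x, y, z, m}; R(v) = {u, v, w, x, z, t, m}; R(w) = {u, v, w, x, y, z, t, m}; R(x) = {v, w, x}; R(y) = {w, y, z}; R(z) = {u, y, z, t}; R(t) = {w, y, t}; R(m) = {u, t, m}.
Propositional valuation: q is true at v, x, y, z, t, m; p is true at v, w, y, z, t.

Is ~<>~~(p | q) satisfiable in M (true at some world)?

Let φ = ~<>~~(p | q). Evaluate φ at each world:
  u (successors {u, v, x, y, z, m}): φ is false.
  v (successors {u, v, w, x, z, t, m}): φ is false.
  w (successors {u, v, w, x, y, z, t, m}): φ is false.
  x (successors {v, w, x}): φ is false.
  y (successors {w, y, z}): φ is false.
  z (successors {u, y, z, t}): φ is false.
  t (successors {w, y, t}): φ is false.
  m (successors {u, t, m}): φ is false.
For instance, at t:
  At t: <>~~(p | q) is true, so ~<>~~(p | q) is false.
    At t: <>~~(p | q) requires ~~(p | q) at some successor in {w, y, t}.
      ~~(p | q) holds at w, so <>~~(p | q) is true at t.

No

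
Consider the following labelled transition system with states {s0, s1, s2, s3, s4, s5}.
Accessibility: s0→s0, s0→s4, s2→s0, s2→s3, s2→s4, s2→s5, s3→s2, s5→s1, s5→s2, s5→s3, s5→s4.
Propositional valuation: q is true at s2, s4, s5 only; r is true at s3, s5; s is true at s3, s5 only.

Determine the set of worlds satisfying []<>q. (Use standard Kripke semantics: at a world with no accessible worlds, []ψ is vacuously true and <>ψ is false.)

s1, s3, s4

Let φ = []<>q. Evaluate φ at each world:
  s0 (successors {s0, s4}): φ is false.
  s1 (successors ∅): φ is true.
  s2 (successors {s0, s3, s4, s5}): φ is false.
  s3 (successors {s2}): φ is true.
  s4 (successors ∅): φ is true.
  s5 (successors {s1, s2, s3, s4}): φ is false.
For instance, at s3:
  At s3: []<>q requires <>q at every successor {s2}.
      At s2: <>q requires q at some successor in {s0, s3, s4, s5}.
        q holds at s4, so <>q is true at s2.
  So []<>q is true at s3.
Satisfying worlds: {s1, s3, s4}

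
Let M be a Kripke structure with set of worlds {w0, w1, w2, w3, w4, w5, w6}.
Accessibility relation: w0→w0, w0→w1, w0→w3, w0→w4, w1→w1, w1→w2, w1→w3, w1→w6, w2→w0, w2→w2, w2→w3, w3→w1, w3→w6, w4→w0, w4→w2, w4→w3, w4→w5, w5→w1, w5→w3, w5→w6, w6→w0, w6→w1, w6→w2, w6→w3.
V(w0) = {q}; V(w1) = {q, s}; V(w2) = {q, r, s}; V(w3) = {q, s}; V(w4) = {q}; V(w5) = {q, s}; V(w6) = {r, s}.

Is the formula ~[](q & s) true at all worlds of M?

Let φ = ~[](q & s). Evaluate φ at each world:
  w0 (successors {w0, w1, w3, w4}): φ is true.
  w1 (successors {w1, w2, w3, w6}): φ is true.
  w2 (successors {w0, w2, w3}): φ is true.
  w3 (successors {w1, w6}): φ is true.
  w4 (successors {w0, w2, w3, w5}): φ is true.
  w5 (successors {w1, w3, w6}): φ is true.
  w6 (successors {w0, w1, w2, w3}): φ is true.
For instance, at w3:
  At w3: [](q & s) is false, so ~[](q & s) is true.
    At w3: [](q & s) requires q & s at every successor {w1, w6}.
      q & s fails at w6, so [](q & s) is false at w3.

Yes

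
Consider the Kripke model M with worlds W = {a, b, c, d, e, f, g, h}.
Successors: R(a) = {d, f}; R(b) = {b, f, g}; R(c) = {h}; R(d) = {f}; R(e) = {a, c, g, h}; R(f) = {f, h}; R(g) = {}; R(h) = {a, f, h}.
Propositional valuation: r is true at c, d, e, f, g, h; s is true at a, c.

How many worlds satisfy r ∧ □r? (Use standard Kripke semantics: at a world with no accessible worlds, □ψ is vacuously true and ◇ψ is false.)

Let φ = r ∧ □r. Evaluate φ at each world:
  a (successors {d, f}): φ is false.
  b (successors {b, f, g}): φ is false.
  c (successors {h}): φ is true.
  d (successors {f}): φ is true.
  e (successors {a, c, g, h}): φ is false.
  f (successors {f, h}): φ is true.
  g (successors ∅): φ is true.
  h (successors {a, f, h}): φ is false.
For instance, at h:
  At h: r is true, □r is false, so r ∧ □r is false.
    At h: □r requires r at every successor {a, f, h}.
      r fails at a, so □r is false at h.
Satisfying worlds: {c, d, f, g}

4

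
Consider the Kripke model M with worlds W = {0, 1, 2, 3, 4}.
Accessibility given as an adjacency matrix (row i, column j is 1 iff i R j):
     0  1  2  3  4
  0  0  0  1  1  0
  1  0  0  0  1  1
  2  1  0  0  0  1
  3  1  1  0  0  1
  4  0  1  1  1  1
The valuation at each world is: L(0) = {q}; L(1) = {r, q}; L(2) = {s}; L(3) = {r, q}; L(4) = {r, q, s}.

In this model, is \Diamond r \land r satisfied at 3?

Recall that \Diamond ψ holds at a world iff ψ holds at some accessible world.
At 3: \Diamond r is true, r is true, so \Diamond r \land r is true.
  At 3: \Diamond r requires r at some successor in {0, 1, 4}.
    r holds at 1, so \Diamond r is true at 3.

Yes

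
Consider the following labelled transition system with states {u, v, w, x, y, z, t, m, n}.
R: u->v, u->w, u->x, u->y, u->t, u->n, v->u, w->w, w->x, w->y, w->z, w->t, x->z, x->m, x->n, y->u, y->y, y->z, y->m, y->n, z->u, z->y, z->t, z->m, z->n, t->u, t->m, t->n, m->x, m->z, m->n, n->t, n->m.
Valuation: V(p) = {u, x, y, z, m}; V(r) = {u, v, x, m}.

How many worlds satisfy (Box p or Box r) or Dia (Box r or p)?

9

Let φ = (Box p or Box r) or Dia (Box r or p). Evaluate φ at each world:
  u (successors {v, w, x, y, t, n}): φ is true.
  v (successors {u}): φ is true.
  w (successors {w, x, y, z, t}): φ is true.
  x (successors {z, m, n}): φ is true.
  y (successors {u, y, z, m, n}): φ is true.
  z (successors {u, y, t, m, n}): φ is true.
  t (successors {u, m, n}): φ is true.
  m (successors {x, z, n}): φ is true.
  n (successors {t, m}): φ is true.
For instance, at u:
  At u: Box p or Box r is false, Dia (Box r or p) is true, so (Box p or Box r) or Dia (Box r or p) is true.
    At u: Box p is false, Box r is false, so Box p or Box r is false.
      At u: Box p requires p at every successor {v, w, x, y, t, n}.
        p fails at v, so Box p is false at u.
      At u: Box r requires r at every successor {v, w, x, y, t, n}.
        r fails at w, so Box r is false at u.
    At u: Dia (Box r or p) requires Box r or p at some successor in {v, w, x, y, t, n}.
      Box r or p holds at v, so Dia (Box r or p) is true at u.
Satisfying worlds: {u, v, w, x, y, z, t, m, n}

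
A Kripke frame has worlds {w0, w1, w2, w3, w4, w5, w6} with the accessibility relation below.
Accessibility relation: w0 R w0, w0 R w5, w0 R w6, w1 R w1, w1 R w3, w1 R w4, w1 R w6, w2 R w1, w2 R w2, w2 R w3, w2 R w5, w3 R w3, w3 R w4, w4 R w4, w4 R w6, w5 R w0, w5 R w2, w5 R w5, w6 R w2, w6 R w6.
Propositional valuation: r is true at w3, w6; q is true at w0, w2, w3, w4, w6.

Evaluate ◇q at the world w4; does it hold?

Yes

At w4: ◇q requires q at some successor in {w4, w6}.
  q holds at w4, so ◇q is true at w4.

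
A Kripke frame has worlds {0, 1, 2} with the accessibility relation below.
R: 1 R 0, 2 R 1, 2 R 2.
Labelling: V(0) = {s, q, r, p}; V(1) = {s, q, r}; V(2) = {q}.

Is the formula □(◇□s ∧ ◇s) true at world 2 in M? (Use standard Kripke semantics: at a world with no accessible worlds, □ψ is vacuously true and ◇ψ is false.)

Recall that □ψ holds at a world iff ψ holds at every accessible world, and ◇ψ holds iff ψ holds at some accessible world.
At 2: □(◇□s ∧ ◇s) requires ◇□s ∧ ◇s at every successor {1, 2}.
    At 1: ◇□s is true, ◇s is true, so ◇□s ∧ ◇s is true.
      At 1: ◇□s requires □s at some successor in {0}.
        □s holds at 0, so ◇□s is true at 1.
      At 1: ◇s requires s at some successor in {0}.
        s holds at 0, so ◇s is true at 1.
    At 2: ◇□s is true, ◇s is true, so ◇□s ∧ ◇s is true.
      At 2: ◇□s requires □s at some successor in {1, 2}.
        □s holds at 1, so ◇□s is true at 2.
      At 2: ◇s requires s at some successor in {1, 2}.
        s holds at 1, so ◇s is true at 2.
So □(◇□s ∧ ◇s) is true at 2.

Yes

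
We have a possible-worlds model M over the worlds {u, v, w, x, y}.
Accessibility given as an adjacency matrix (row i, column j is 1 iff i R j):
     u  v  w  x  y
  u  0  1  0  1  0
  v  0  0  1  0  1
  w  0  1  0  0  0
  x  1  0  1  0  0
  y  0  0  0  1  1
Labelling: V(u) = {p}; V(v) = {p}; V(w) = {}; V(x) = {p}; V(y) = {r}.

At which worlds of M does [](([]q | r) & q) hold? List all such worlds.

Let φ = [](([]q | r) & q). Evaluate φ at each world:
  u (successors {v, x}): φ is false.
  v (successors {w, y}): φ is false.
  w (successors {v}): φ is false.
  x (successors {u, w}): φ is false.
  y (successors {x, y}): φ is false.
For instance, at y:
  At y: [](([]q | r) & q) requires ([]q | r) & q at every successor {x, y}.
    ([]q | r) & q fails at x, so [](([]q | r) & q) is false at y.
      At x: []q | r is false, q is false, so ([]q | r) & q is false.
Satisfying worlds: none.

none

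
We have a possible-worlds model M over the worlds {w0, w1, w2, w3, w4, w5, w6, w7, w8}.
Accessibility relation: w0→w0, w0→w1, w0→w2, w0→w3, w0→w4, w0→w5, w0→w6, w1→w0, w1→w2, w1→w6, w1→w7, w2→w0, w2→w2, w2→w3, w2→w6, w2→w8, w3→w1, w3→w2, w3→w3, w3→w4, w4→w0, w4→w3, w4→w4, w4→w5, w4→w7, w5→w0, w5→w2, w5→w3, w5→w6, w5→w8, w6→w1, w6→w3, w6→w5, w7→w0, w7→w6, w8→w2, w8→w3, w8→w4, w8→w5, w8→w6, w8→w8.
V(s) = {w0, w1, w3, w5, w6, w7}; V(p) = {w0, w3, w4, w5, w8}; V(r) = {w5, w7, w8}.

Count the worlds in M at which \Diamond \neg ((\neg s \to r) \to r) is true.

Let φ = \Diamond \neg ((\neg s \to r) \to r). Evaluate φ at each world:
  w0 (successors {w0, w1, w2, w3, w4, w5, w6}): φ is true.
  w1 (successors {w0, w2, w6, w7}): φ is true.
  w2 (successors {w0, w2, w3, w6, w8}): φ is true.
  w3 (successors {w1, w2, w3, w4}): φ is true.
  w4 (successors {w0, w3, w4, w5, w7}): φ is true.
  w5 (successors {w0, w2, w3, w6, w8}): φ is true.
  w6 (successors {w1, w3, w5}): φ is true.
  w7 (successors {w0, w6}): φ is true.
  w8 (successors {w2, w3, w4, w5, w6, w8}): φ is true.
For instance, at w4:
  At w4: \Diamond \neg ((\neg s \to r) \to r) requires \neg ((\neg s \to r) \to r) at some successor in {w0, w3, w4, w5, w7}.
    \neg ((\neg s \to r) \to r) holds at w0, so \Diamond \neg ((\neg s \to r) \to r) is true at w4.
Satisfying worlds: {w0, w1, w2, w3, w4, w5, w6, w7, w8}

9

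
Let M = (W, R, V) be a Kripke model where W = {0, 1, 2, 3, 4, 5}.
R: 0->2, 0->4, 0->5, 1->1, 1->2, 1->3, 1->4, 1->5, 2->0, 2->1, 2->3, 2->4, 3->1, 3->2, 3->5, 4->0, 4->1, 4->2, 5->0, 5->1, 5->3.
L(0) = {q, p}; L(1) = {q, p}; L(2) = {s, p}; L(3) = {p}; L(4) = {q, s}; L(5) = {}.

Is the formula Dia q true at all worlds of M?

Yes

Let φ = Dia q. Evaluate φ at each world:
  0 (successors {2, 4, 5}): φ is true.
  1 (successors {1, 2, 3, 4, 5}): φ is true.
  2 (successors {0, 1, 3, 4}): φ is true.
  3 (successors {1, 2, 5}): φ is true.
  4 (successors {0, 1, 2}): φ is true.
  5 (successors {0, 1, 3}): φ is true.
For instance, at 4:
  At 4: Dia q requires q at some successor in {0, 1, 2}.
    q holds at 0, so Dia q is true at 4.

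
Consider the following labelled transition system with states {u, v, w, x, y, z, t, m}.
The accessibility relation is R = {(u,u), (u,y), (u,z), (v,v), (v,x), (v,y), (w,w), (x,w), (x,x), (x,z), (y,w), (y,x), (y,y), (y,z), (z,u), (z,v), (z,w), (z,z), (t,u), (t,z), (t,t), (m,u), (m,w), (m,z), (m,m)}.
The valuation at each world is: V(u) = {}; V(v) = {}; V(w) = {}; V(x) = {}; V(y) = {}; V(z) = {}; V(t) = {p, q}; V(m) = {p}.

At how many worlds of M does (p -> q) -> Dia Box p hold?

1

Let φ = (p -> q) -> Dia Box p. Evaluate φ at each world:
  u (successors {u, y, z}): φ is false.
  v (successors {v, x, y}): φ is false.
  w (successors {w}): φ is false.
  x (successors {w, x, z}): φ is false.
  y (successors {w, x, y, z}): φ is false.
  z (successors {u, v, w, z}): φ is false.
  t (successors {u, z, t}): φ is false.
  m (successors {u, w, z, m}): φ is true.
For instance, at z:
  At z: p -> q is true, Dia Box p is false, so (p -> q) -> Dia Box p is false.
    At z: Dia Box p requires Box p at some successor in {u, v, w, z}.
      At u: Box p is false.
      At v: Box p is false.
      At w: Box p is false.
      At z: Box p is false.
    So Dia Box p is false at z.
Satisfying worlds: {m}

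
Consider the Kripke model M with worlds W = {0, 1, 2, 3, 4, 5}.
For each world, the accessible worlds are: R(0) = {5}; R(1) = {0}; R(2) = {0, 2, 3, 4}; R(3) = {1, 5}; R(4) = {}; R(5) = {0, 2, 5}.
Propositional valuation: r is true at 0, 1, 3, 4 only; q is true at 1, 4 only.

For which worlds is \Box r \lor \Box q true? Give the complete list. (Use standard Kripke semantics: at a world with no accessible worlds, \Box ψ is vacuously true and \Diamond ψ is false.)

Let φ = \Box r \lor \Box q. Evaluate φ at each world:
  0 (successors {5}): φ is false.
  1 (successors {0}): φ is true.
  2 (successors {0, 2, 3, 4}): φ is false.
  3 (successors {1, 5}): φ is false.
  4 (successors ∅): φ is true.
  5 (successors {0, 2, 5}): φ is false.
For instance, at 2:
  At 2: \Box r is false, \Box q is false, so \Box r \lor \Box q is false.
    At 2: \Box r requires r at every successor {0, 2, 3, 4}.
      r fails at 2, so \Box r is false at 2.
    At 2: \Box q requires q at every successor {0, 2, 3, 4}.
      q fails at 0, so \Box q is false at 2.
Satisfying worlds: {1, 4}

1, 4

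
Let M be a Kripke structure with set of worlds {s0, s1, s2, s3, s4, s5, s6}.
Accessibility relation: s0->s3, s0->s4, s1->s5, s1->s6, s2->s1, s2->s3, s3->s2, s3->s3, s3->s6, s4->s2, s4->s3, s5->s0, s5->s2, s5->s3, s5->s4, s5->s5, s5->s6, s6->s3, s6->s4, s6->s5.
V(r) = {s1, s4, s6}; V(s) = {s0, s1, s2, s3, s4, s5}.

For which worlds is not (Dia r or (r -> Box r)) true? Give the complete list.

s4

Let φ = not (Dia r or (r -> Box r)). Evaluate φ at each world:
  s0 (successors {s3, s4}): φ is false.
  s1 (successors {s5, s6}): φ is false.
  s2 (successors {s1, s3}): φ is false.
  s3 (successors {s2, s3, s6}): φ is false.
  s4 (successors {s2, s3}): φ is true.
  s5 (successors {s0, s2, s3, s4, s5, s6}): φ is false.
  s6 (successors {s3, s4, s5}): φ is false.
For instance, at s0:
  At s0: Dia r or (r -> Box r) is true, so not (Dia r or (r -> Box r)) is false.
    At s0: Dia r is true, r -> Box r is true, so Dia r or (r -> Box r) is true.
      At s0: Dia r requires r at some successor in {s3, s4}.
        r holds at s4, so Dia r is true at s0.
      At s0: r is false, Box r is false, so r -> Box r is true.
Satisfying worlds: {s4}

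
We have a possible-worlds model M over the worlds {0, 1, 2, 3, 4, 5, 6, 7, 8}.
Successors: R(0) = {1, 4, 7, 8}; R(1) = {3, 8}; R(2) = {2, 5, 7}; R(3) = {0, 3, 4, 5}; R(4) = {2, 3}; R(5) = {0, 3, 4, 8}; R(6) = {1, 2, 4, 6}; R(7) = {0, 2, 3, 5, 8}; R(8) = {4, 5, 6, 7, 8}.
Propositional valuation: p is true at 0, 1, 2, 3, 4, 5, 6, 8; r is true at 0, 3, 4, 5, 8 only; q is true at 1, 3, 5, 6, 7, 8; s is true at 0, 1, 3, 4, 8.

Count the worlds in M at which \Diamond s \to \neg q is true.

Let φ = \Diamond s \to \neg q. Evaluate φ at each world:
  0 (successors {1, 4, 7, 8}): φ is true.
  1 (successors {3, 8}): φ is false.
  2 (successors {2, 5, 7}): φ is true.
  3 (successors {0, 3, 4, 5}): φ is false.
  4 (successors {2, 3}): φ is true.
  5 (successors {0, 3, 4, 8}): φ is false.
  6 (successors {1, 2, 4, 6}): φ is false.
  7 (successors {0, 2, 3, 5, 8}): φ is false.
  8 (successors {4, 5, 6, 7, 8}): φ is false.
For instance, at 7:
  At 7: \Diamond s is true, \neg q is false, so \Diamond s \to \neg q is false.
    At 7: \Diamond s requires s at some successor in {0, 2, 3, 5, 8}.
      s holds at 0, so \Diamond s is true at 7.
Satisfying worlds: {0, 2, 4}

3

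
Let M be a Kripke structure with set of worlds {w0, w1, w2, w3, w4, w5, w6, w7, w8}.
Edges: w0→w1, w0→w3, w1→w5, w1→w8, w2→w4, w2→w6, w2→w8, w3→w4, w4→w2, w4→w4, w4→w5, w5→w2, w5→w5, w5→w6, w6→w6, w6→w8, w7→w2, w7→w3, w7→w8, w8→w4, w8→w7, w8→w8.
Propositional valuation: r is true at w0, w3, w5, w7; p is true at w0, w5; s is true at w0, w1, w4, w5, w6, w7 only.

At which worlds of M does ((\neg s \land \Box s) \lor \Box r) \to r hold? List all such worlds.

w0, w1, w2, w3, w4, w5, w6, w7, w8

Let φ = ((\neg s \land \Box s) \lor \Box r) \to r. Evaluate φ at each world:
  w0 (successors {w1, w3}): φ is true.
  w1 (successors {w5, w8}): φ is true.
  w2 (successors {w4, w6, w8}): φ is true.
  w3 (successors {w4}): φ is true.
  w4 (successors {w2, w4, w5}): φ is true.
  w5 (successors {w2, w5, w6}): φ is true.
  w6 (successors {w6, w8}): φ is true.
  w7 (successors {w2, w3, w8}): φ is true.
  w8 (successors {w4, w7, w8}): φ is true.
For instance, at w0:
  At w0: (\neg s \land \Box s) \lor \Box r is false, r is true, so ((\neg s \land \Box s) \lor \Box r) \to r is true.
    At w0: \neg s \land \Box s is false, \Box r is false, so (\neg s \land \Box s) \lor \Box r is false.
      At w0: \neg s is false, \Box s is false, so \neg s \land \Box s is false.
      At w0: \Box r requires r at every successor {w1, w3}.
        r fails at w1, so \Box r is false at w0.
Satisfying worlds: {w0, w1, w2, w3, w4, w5, w6, w7, w8}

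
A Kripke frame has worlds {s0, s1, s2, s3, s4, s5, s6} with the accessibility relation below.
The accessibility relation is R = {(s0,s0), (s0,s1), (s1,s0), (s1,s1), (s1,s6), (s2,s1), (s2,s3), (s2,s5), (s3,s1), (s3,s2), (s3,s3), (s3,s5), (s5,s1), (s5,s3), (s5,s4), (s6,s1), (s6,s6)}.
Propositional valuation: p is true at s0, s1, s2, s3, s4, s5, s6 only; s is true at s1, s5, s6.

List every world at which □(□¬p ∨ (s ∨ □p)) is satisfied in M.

s0, s1, s2, s3, s4, s5, s6

Let φ = □(□¬p ∨ (s ∨ □p)). Evaluate φ at each world:
  s0 (successors {s0, s1}): φ is true.
  s1 (successors {s0, s1, s6}): φ is true.
  s2 (successors {s1, s3, s5}): φ is true.
  s3 (successors {s1, s2, s3, s5}): φ is true.
  s4 (successors ∅): φ is true.
  s5 (successors {s1, s3, s4}): φ is true.
  s6 (successors {s1, s6}): φ is true.
For instance, at s1:
  At s1: □(□¬p ∨ (s ∨ □p)) requires □¬p ∨ (s ∨ □p) at every successor {s0, s1, s6}.
      At s0: □¬p is false, s ∨ □p is true, so □¬p ∨ (s ∨ □p) is true.
      At s1: □¬p is false, s ∨ □p is true, so □¬p ∨ (s ∨ □p) is true.
      At s6: □¬p is false, s ∨ □p is true, so □¬p ∨ (s ∨ □p) is true.
  So □(□¬p ∨ (s ∨ □p)) is true at s1.
Satisfying worlds: {s0, s1, s2, s3, s4, s5, s6}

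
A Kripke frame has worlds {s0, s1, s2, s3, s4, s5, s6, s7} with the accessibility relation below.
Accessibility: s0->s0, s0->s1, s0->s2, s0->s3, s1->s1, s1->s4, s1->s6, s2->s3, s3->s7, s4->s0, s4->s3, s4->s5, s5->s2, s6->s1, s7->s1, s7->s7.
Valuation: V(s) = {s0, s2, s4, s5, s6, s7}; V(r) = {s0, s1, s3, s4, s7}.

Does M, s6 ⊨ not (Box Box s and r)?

Yes

Recall that Box ψ holds at a world iff ψ holds at every accessible world, and Dia ψ holds iff ψ holds at some accessible world.
At s6: Box Box s and r is false, so not (Box Box s and r) is true.
  At s6: Box Box s is false, r is false, so Box Box s and r is false.
    At s6: Box Box s requires Box s at every successor {s1}.
      Box s fails at s1, so Box Box s is false at s6.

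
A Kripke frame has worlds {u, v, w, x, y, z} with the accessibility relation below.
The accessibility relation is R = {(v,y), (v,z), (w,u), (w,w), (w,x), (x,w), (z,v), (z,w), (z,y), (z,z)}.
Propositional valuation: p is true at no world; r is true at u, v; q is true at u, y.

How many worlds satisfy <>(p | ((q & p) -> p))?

4

Let φ = <>(p | ((q & p) -> p)). Evaluate φ at each world:
  u (successors ∅): φ is false.
  v (successors {y, z}): φ is true.
  w (successors {u, w, x}): φ is true.
  x (successors {w}): φ is true.
  y (successors ∅): φ is false.
  z (successors {v, w, y, z}): φ is true.
For instance, at w:
  At w: <>(p | ((q & p) -> p)) requires p | ((q & p) -> p) at some successor in {u, w, x}.
    p | ((q & p) -> p) holds at u, so <>(p | ((q & p) -> p)) is true at w.
Satisfying worlds: {v, w, x, z}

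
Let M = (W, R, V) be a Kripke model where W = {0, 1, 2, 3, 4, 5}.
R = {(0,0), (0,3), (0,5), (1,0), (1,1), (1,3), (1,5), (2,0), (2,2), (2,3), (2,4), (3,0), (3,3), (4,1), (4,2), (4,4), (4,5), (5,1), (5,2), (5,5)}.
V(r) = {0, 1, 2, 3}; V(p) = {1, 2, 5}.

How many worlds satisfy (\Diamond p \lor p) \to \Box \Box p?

1

Let φ = (\Diamond p \lor p) \to \Box \Box p. Evaluate φ at each world:
  0 (successors {0, 3, 5}): φ is false.
  1 (successors {0, 1, 3, 5}): φ is false.
  2 (successors {0, 2, 3, 4}): φ is false.
  3 (successors {0, 3}): φ is true.
  4 (successors {1, 2, 4, 5}): φ is false.
  5 (successors {1, 2, 5}): φ is false.
For instance, at 2:
  At 2: \Diamond p \lor p is true, \Box \Box p is false, so (\Diamond p \lor p) \to \Box \Box p is false.
    At 2: \Diamond p is true, p is true, so \Diamond p \lor p is true.
      At 2: \Diamond p requires p at some successor in {0, 2, 3, 4}.
        p holds at 2, so \Diamond p is true at 2.
    At 2: \Box \Box p requires \Box p at every successor {0, 2, 3, 4}.
      \Box p fails at 0, so \Box \Box p is false at 2.
Satisfying worlds: {3}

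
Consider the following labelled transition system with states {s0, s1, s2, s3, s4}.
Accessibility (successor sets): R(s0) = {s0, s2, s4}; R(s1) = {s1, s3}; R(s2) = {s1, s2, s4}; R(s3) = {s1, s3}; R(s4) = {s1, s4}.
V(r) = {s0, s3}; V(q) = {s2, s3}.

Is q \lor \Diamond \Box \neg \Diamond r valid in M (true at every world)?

Let φ = q \lor \Diamond \Box \neg \Diamond r. Evaluate φ at each world:
  s0 (successors {s0, s2, s4}): φ is false.
  s1 (successors {s1, s3}): φ is false.
  s2 (successors {s1, s2, s4}): φ is true.
  s3 (successors {s1, s3}): φ is true.
  s4 (successors {s1, s4}): φ is false.
Detail at s0 (counterexample):
  At s0: q is false, \Diamond \Box \neg \Diamond r is false, so q \lor \Diamond \Box \neg \Diamond r is false.
    At s0: \Diamond \Box \neg \Diamond r requires \Box \neg \Diamond r at some successor in {s0, s2, s4}.
      At s0: \Box \neg \Diamond r is false.
      At s2: \Box \neg \Diamond r is false.
      At s4: \Box \neg \Diamond r is false.
    So \Diamond \Box \neg \Diamond r is false at s0.

No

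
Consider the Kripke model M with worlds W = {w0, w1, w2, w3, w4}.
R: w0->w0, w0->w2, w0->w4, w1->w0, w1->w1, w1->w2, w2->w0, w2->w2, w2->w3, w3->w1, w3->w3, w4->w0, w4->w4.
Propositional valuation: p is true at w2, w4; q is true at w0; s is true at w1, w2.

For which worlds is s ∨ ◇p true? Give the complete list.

Recall that ◇ψ holds at a world iff ψ holds at some accessible world.
Let φ = s ∨ ◇p. Evaluate φ at each world:
  w0 (successors {w0, w2, w4}): φ is true.
  w1 (successors {w0, w1, w2}): φ is true.
  w2 (successors {w0, w2, w3}): φ is true.
  w3 (successors {w1, w3}): φ is false.
  w4 (successors {w0, w4}): φ is true.
For instance, at w0:
  At w0: s is false, ◇p is true, so s ∨ ◇p is true.
    At w0: ◇p requires p at some successor in {w0, w2, w4}.
      p holds at w2, so ◇p is true at w0.
Satisfying worlds: {w0, w1, w2, w4}

w0, w1, w2, w4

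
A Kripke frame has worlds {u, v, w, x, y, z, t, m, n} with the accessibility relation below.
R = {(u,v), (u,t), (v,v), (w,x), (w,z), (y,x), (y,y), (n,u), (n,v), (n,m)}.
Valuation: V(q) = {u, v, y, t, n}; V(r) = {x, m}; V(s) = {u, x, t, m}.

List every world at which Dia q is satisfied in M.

Recall that Dia ψ holds at a world iff ψ holds at some accessible world.
Let φ = Dia q. Evaluate φ at each world:
  u (successors {v, t}): φ is true.
  v (successors {v}): φ is true.
  w (successors {x, z}): φ is false.
  x (successors ∅): φ is false.
  y (successors {x, y}): φ is true.
  z (successors ∅): φ is false.
  t (successors ∅): φ is false.
  m (successors ∅): φ is false.
  n (successors {u, v, m}): φ is true.
For instance, at y:
  At y: Dia q requires q at some successor in {x, y}.
    q holds at y, so Dia q is true at y.
Satisfying worlds: {u, v, y, n}

u, v, y, n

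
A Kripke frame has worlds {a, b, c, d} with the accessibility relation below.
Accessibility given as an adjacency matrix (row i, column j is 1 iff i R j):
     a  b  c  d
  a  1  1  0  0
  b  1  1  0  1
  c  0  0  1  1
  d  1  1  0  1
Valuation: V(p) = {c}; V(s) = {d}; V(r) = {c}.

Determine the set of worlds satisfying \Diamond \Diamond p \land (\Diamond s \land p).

c

Let φ = \Diamond \Diamond p \land (\Diamond s \land p). Evaluate φ at each world:
  a (successors {a, b}): φ is false.
  b (successors {a, b, d}): φ is false.
  c (successors {c, d}): φ is true.
  d (successors {a, b, d}): φ is false.
For instance, at a:
  At a: \Diamond \Diamond p is false, \Diamond s \land p is false, so \Diamond \Diamond p \land (\Diamond s \land p) is false.
    At a: \Diamond \Diamond p requires \Diamond p at some successor in {a, b}.
      At a: \Diamond p is false.
      At b: \Diamond p is false.
    So \Diamond \Diamond p is false at a.
    At a: \Diamond s is false, p is false, so \Diamond s \land p is false.
      At a: \Diamond s requires s at some successor in {a, b}.
        At a: s is false.
        At b: s is false.
      So \Diamond s is false at a.
Satisfying worlds: {c}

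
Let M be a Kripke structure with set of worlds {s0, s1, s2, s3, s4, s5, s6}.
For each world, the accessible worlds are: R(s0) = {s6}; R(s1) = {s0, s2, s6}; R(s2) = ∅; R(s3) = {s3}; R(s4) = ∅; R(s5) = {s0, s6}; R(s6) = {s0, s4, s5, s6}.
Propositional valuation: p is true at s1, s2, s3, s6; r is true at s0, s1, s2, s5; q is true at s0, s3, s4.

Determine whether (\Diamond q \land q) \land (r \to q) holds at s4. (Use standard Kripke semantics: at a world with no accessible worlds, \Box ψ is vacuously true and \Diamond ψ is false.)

Recall that \Diamond ψ holds at a world iff ψ holds at some accessible world.
At s4: \Diamond q \land q is false, r \to q is true, so (\Diamond q \land q) \land (r \to q) is false.
  At s4: \Diamond q is false, q is true, so \Diamond q \land q is false.
    At s4: no accessible worlds, so \Diamond q is false.

No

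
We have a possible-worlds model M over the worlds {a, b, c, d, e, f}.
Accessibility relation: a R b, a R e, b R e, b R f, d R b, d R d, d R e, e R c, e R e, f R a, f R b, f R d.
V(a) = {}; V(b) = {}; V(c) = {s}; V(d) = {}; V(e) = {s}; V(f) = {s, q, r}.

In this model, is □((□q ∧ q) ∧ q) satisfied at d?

At d: □((□q ∧ q) ∧ q) requires (□q ∧ q) ∧ q at every successor {b, d, e}.
  (□q ∧ q) ∧ q fails at b, so □((□q ∧ q) ∧ q) is false at d.
    At b: □q ∧ q is false, q is false, so (□q ∧ q) ∧ q is false.
      At b: □q is false, q is false, so □q ∧ q is false.

No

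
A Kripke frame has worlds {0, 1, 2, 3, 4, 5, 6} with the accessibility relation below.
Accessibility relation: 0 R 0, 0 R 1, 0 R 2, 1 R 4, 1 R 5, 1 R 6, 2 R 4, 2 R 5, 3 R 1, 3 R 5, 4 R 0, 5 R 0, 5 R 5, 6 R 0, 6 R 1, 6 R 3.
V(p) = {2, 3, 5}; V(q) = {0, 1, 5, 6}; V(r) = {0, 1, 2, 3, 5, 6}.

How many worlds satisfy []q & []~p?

1

Let φ = []q & []~p. Evaluate φ at each world:
  0 (successors {0, 1, 2}): φ is false.
  1 (successors {4, 5, 6}): φ is false.
  2 (successors {4, 5}): φ is false.
  3 (successors {1, 5}): φ is false.
  4 (successors {0}): φ is true.
  5 (successors {0, 5}): φ is false.
  6 (successors {0, 1, 3}): φ is false.
For instance, at 3:
  At 3: []q is true, []~p is false, so []q & []~p is false.
    At 3: []q requires q at every successor {1, 5}.
      At 1: q is true.
      At 5: q is true.
    So []q is true at 3.
    At 3: []~p requires ~p at every successor {1, 5}.
      ~p fails at 5, so []~p is false at 3.
Satisfying worlds: {4}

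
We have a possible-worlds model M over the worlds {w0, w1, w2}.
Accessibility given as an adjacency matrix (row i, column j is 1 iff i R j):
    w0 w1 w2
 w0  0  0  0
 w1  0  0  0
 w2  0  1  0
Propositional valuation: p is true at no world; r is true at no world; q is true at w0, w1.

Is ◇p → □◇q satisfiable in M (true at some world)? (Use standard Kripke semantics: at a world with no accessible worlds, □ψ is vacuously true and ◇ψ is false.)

Let φ = ◇p → □◇q. Evaluate φ at each world:
  w0 (successors ∅): φ is true.
  w1 (successors ∅): φ is true.
  w2 (successors {w1}): φ is true.
Detail at w0 (witness):
  At w0: ◇p is false, □◇q is true, so ◇p → □◇q is true.
    At w0: no accessible worlds, so ◇p is false.
    At w0: no accessible worlds, so □◇q holds vacuously.

Yes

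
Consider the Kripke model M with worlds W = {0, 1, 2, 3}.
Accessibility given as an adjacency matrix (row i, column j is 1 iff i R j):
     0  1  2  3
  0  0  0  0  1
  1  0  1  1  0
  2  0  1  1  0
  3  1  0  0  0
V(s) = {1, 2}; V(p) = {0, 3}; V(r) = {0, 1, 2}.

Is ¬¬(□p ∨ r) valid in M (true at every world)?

Recall that □ψ holds at a world iff ψ holds at every accessible world, and ◇ψ holds iff ψ holds at some accessible world.
Let φ = ¬¬(□p ∨ r). Evaluate φ at each world:
  0 (successors {3}): φ is true.
  1 (successors {1, 2}): φ is true.
  2 (successors {1, 2}): φ is true.
  3 (successors {0}): φ is true.
For instance, at 2:
  At 2: ¬(□p ∨ r) is false, so ¬¬(□p ∨ r) is true.
    At 2: □p ∨ r is true, so ¬(□p ∨ r) is false.
      At 2: □p is false, r is true, so □p ∨ r is true.

Yes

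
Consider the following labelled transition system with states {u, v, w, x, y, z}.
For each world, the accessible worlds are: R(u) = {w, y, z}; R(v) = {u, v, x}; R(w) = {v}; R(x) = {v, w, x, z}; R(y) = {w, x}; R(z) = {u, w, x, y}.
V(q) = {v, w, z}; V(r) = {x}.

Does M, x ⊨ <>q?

At x: <>q requires q at some successor in {v, w, x, z}.
  q holds at v, so <>q is true at x.

Yes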